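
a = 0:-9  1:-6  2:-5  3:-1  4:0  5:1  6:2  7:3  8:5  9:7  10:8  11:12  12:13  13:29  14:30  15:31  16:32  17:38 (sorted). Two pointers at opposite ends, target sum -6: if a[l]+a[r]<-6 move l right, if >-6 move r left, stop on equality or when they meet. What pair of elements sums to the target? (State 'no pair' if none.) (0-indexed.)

(-9, 3)

l=0 r=17: -9+38=29 >-6, r--
l=0 r=16: -9+32=23 >-6, r--
l=0 r=15: -9+31=22 >-6, r--
l=0 r=14: -9+30=21 >-6, r--
l=0 r=13: -9+29=20 >-6, r--
l=0 r=12: -9+13=4 >-6, r--
l=0 r=11: -9+12=3 >-6, r--
l=0 r=10: -9+8=-1 >-6, r--
l=0 r=9: -9+7=-2 >-6, r--
l=0 r=8: -9+5=-4 >-6, r--
l=0 r=7: -9+3=-6, found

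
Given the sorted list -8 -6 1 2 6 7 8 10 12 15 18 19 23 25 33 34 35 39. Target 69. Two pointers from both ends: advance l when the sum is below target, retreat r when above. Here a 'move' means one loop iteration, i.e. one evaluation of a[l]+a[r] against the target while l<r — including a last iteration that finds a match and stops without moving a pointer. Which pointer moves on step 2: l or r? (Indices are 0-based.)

l

l=0 r=17: -8+39=31 <69, l++
l=1 r=17: -6+39=33 <69, l++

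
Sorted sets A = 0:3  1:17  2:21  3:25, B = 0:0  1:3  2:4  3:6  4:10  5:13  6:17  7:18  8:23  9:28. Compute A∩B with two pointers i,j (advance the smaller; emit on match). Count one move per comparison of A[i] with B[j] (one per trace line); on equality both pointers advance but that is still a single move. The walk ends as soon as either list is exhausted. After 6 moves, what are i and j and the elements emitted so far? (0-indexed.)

[i=0,j=0] 3>0 → j++
[i=0,j=1] 3==3 emit → i++,j++
[i=1,j=2] 17>4 → j++
[i=1,j=3] 17>6 → j++
[i=1,j=4] 17>10 → j++
[i=1,j=5] 17>13 → j++

i=1, j=6, emitted=[3]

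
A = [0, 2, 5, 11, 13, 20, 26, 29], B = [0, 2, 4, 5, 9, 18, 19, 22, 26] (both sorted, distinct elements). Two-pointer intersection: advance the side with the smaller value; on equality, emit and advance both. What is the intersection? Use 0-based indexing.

[i=0,j=0] 0==0 emit → i++,j++
[i=1,j=1] 2==2 emit → i++,j++
[i=2,j=2] 5>4 → j++
[i=2,j=3] 5==5 emit → i++,j++
[i=3,j=4] 11>9 → j++
[i=3,j=5] 11<18 → i++
[i=4,j=5] 13<18 → i++
[i=5,j=5] 20>18 → j++
[i=5,j=6] 20>19 → j++
[i=5,j=7] 20<22 → i++
[i=6,j=7] 26>22 → j++
[i=6,j=8] 26==26 emit → i++,j++

intersection = [0, 2, 5, 26]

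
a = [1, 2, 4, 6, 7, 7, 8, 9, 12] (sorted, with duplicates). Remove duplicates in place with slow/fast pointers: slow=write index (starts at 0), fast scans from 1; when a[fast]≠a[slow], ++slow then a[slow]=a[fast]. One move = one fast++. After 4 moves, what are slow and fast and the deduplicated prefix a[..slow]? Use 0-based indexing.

(s=0,f=1) a[fast]=2≠a[slow]=1 write a[1]=2 → slow++,fast++
(s=1,f=2) a[fast]=4≠a[slow]=2 write a[2]=4 → slow++,fast++
(s=2,f=3) a[fast]=6≠a[slow]=4 write a[3]=6 → slow++,fast++
(s=3,f=4) a[fast]=7≠a[slow]=6 write a[4]=7 → slow++,fast++

slow=4, fast=5, prefix=[1, 2, 4, 6, 7]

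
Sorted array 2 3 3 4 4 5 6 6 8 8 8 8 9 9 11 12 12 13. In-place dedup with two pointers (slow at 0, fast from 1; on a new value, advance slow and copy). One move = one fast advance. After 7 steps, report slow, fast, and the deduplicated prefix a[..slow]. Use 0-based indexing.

slow=4, fast=8, prefix=[2, 3, 4, 5, 6]

slow=0 fast=1: a[fast]=3≠a[slow]=2 write a[1]=3, slow++,fast++
slow=1 fast=2: a[fast]=3=a[slow] dup, fast++
slow=1 fast=3: a[fast]=4≠a[slow]=3 write a[2]=4, slow++,fast++
slow=2 fast=4: a[fast]=4=a[slow] dup, fast++
slow=2 fast=5: a[fast]=5≠a[slow]=4 write a[3]=5, slow++,fast++
slow=3 fast=6: a[fast]=6≠a[slow]=5 write a[4]=6, slow++,fast++
slow=4 fast=7: a[fast]=6=a[slow] dup, fast++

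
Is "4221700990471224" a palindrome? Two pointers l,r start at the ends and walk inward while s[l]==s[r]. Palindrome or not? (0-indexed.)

not a palindrome (mismatch at 5,10)

[0,15] '4'=='4' → l++,r--
[1,14] '2'=='2' → l++,r--
[2,13] '2'=='2' → l++,r--
[3,12] '1'=='1' → l++,r--
[4,11] '7'=='7' → l++,r--
[5,10] '0'!='4' → stop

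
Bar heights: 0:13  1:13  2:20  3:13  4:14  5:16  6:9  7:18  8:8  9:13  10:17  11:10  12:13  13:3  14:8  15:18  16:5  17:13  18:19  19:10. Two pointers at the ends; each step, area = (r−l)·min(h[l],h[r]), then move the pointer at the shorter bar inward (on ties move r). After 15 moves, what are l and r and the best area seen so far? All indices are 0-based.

l=2, r=6, best area=304

[0,19] min(13,10)*19=190 best=190 * → r--
[0,18] min(13,19)*18=234 best=234 * → l++
[1,18] min(13,19)*17=221 best=234 → l++
[2,18] min(20,19)*16=304 best=304 * → r--
[2,17] min(20,13)*15=195 best=304 → r--
[2,16] min(20,5)*14=70 best=304 → r--
[2,15] min(20,18)*13=234 best=304 → r--
[2,14] min(20,8)*12=96 best=304 → r--
[2,13] min(20,3)*11=33 best=304 → r--
[2,12] min(20,13)*10=130 best=304 → r--
[2,11] min(20,10)*9=90 best=304 → r--
[2,10] min(20,17)*8=136 best=304 → r--
[2,9] min(20,13)*7=91 best=304 → r--
[2,8] min(20,8)*6=48 best=304 → r--
[2,7] min(20,18)*5=90 best=304 → r--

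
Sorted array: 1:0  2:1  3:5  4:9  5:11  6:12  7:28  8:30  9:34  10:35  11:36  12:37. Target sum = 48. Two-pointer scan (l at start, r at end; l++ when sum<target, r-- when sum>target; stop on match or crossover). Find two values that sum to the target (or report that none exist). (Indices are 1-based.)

(11, 37)

l=1 r=12: 0+37=37 <48, l++
l=2 r=12: 1+37=38 <48, l++
l=3 r=12: 5+37=42 <48, l++
l=4 r=12: 9+37=46 <48, l++
l=5 r=12: 11+37=48, found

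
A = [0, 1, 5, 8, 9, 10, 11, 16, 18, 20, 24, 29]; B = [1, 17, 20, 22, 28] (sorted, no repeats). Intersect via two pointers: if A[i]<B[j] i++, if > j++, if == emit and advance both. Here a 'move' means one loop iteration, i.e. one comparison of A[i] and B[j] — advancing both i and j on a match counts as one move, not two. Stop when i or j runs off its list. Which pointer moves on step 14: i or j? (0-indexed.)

j

[i=0,j=0] 0<1 → i++
[i=1,j=0] 1==1 emit → i++,j++
[i=2,j=1] 5<17 → i++
[i=3,j=1] 8<17 → i++
[i=4,j=1] 9<17 → i++
[i=5,j=1] 10<17 → i++
[i=6,j=1] 11<17 → i++
[i=7,j=1] 16<17 → i++
[i=8,j=1] 18>17 → j++
[i=8,j=2] 18<20 → i++
[i=9,j=2] 20==20 emit → i++,j++
[i=10,j=3] 24>22 → j++
[i=10,j=4] 24<28 → i++
[i=11,j=4] 29>28 → j++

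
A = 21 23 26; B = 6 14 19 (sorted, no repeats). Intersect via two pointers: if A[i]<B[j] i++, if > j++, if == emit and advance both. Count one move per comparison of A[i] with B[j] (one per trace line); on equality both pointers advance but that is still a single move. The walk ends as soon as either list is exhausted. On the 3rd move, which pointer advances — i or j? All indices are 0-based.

[i=0,j=0] 21>6 → j++
[i=0,j=1] 21>14 → j++
[i=0,j=2] 21>19 → j++

j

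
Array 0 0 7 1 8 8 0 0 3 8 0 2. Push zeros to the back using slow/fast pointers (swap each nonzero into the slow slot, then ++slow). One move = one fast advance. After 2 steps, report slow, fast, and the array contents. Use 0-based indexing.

slow=0, fast=2, a=[0, 0, 7, 1, 8, 8, 0, 0, 3, 8, 0, 2]

slow=0 fast=0: a[fast]=0, fast++
slow=0 fast=1: a[fast]=0, fast++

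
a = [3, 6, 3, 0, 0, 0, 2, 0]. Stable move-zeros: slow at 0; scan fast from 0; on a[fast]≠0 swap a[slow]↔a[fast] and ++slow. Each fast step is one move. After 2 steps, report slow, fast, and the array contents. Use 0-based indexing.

(s=0,f=0) a[fast]=3≠0 swap→a[0]=3 → slow++,fast++
(s=1,f=1) a[fast]=6≠0 swap→a[1]=6 → slow++,fast++

slow=2, fast=2, a=[3, 6, 3, 0, 0, 0, 2, 0]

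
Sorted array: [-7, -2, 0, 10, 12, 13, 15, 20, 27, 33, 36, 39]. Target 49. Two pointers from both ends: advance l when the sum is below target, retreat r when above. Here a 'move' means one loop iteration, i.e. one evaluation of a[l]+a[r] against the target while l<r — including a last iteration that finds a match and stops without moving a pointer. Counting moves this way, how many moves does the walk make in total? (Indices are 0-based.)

4 moves

[0,11] -7+39=32 <49 → l++
[1,11] -2+39=37 <49 → l++
[2,11] 0+39=39 <49 → l++
[3,11] 10+39=49 → found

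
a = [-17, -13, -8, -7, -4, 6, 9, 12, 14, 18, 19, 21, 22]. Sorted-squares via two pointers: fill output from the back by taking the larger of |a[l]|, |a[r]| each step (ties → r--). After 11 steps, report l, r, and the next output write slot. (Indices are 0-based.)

l=4, r=5, next write slot=1

[0,12] |-17|<=|22| out[12]=484 → r--
[0,11] |-17|<=|21| out[11]=441 → r--
[0,10] |-17|<=|19| out[10]=361 → r--
[0,9] |-17|<=|18| out[9]=324 → r--
[0,8] |-17|>|14| out[8]=289 → l++
[1,8] |-13|<=|14| out[7]=196 → r--
[1,7] |-13|>|12| out[6]=169 → l++
[2,7] |-8|<=|12| out[5]=144 → r--
[2,6] |-8|<=|9| out[4]=81 → r--
[2,5] |-8|>|6| out[3]=64 → l++
[3,5] |-7|>|6| out[2]=49 → l++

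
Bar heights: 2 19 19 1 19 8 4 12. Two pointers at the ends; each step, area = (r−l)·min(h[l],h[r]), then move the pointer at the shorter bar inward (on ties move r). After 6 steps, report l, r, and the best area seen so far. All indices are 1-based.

[1,8] min(2,12)*7=14 best=14 * → l++
[2,8] min(19,12)*6=72 best=72 * → r--
[2,7] min(19,4)*5=20 best=72 → r--
[2,6] min(19,8)*4=32 best=72 → r--
[2,5] min(19,19)*3=57 best=72 → r--
[2,4] min(19,1)*2=2 best=72 → r--

l=2, r=3, best area=72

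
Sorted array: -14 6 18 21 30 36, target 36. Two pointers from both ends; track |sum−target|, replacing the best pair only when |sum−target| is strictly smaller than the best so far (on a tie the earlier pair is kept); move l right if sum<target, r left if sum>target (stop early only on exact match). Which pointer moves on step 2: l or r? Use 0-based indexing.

l=0 r=5: -14+36=22 d=14 *, l++
l=1 r=5: 6+36=42 d=6 *, r--

r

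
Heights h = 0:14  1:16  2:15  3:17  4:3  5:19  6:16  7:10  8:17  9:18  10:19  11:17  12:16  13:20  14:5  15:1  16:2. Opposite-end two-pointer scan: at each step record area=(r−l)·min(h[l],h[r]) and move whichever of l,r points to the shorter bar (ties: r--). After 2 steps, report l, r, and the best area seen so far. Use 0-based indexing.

l=0 r=16: min(14,2)*16=32 best=32 *, r--
l=0 r=15: min(14,1)*15=15 best=32, r--

l=0, r=14, best area=32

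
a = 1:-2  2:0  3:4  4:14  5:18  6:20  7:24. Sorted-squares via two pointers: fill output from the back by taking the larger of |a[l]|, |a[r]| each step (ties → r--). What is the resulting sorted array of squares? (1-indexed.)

[1,7] |-2|<=|24| out[7]=576 → r--
[1,6] |-2|<=|20| out[6]=400 → r--
[1,5] |-2|<=|18| out[5]=324 → r--
[1,4] |-2|<=|14| out[4]=196 → r--
[1,3] |-2|<=|4| out[3]=16 → r--
[1,2] |-2|>|0| out[2]=4 → l++
[2,2] |0|<=|0| out[1]=0 → r--

[0, 4, 16, 196, 324, 400, 576]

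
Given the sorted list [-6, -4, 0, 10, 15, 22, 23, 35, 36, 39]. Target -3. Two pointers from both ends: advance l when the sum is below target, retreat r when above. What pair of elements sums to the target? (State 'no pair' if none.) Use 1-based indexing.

no pair

l=1 r=10: -6+39=33 >-3, r--
l=1 r=9: -6+36=30 >-3, r--
l=1 r=8: -6+35=29 >-3, r--
l=1 r=7: -6+23=17 >-3, r--
l=1 r=6: -6+22=16 >-3, r--
l=1 r=5: -6+15=9 >-3, r--
l=1 r=4: -6+10=4 >-3, r--
l=1 r=3: -6+0=-6 <-3, l++
l=2 r=3: -4+0=-4 <-3, l++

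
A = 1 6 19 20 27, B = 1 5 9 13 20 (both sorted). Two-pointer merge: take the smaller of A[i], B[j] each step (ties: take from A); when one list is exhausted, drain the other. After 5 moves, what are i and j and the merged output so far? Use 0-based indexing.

i=2, j=3, merged so far=[1, 1, 5, 6, 9]

[i=0,j=0] A[i]=1<=B[j]=1 take 1 → i++
[i=1,j=0] A[i]=6>B[j]=1 take 1 → j++
[i=1,j=1] A[i]=6>B[j]=5 take 5 → j++
[i=1,j=2] A[i]=6<=B[j]=9 take 6 → i++
[i=2,j=2] A[i]=19>B[j]=9 take 9 → j++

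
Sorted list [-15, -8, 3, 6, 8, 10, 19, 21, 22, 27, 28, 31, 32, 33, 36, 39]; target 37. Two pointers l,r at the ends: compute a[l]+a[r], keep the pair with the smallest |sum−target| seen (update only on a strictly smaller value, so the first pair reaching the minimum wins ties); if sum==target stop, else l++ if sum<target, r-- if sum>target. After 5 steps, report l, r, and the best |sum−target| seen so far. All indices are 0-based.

l=0 r=15: -15+39=24 d=13 *, l++
l=1 r=15: -8+39=31 d=6 *, l++
l=2 r=15: 3+39=42 d=5 *, r--
l=2 r=14: 3+36=39 d=2 *, r--
l=2 r=13: 3+33=36 d=1 *, l++

l=3, r=13, best |Δ|=1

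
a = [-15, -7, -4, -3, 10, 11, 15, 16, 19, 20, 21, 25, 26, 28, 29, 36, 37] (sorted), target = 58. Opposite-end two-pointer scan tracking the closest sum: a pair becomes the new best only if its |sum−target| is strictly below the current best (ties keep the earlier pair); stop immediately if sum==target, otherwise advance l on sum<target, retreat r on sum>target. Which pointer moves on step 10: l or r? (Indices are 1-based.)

l=1 r=17: -15+37=22 d=36 *, l++
l=2 r=17: -7+37=30 d=28 *, l++
l=3 r=17: -4+37=33 d=25 *, l++
l=4 r=17: -3+37=34 d=24 *, l++
l=5 r=17: 10+37=47 d=11 *, l++
l=6 r=17: 11+37=48 d=10 *, l++
l=7 r=17: 15+37=52 d=6 *, l++
l=8 r=17: 16+37=53 d=5 *, l++
l=9 r=17: 19+37=56 d=2 *, l++
l=10 r=17: 20+37=57 d=1 *, l++

l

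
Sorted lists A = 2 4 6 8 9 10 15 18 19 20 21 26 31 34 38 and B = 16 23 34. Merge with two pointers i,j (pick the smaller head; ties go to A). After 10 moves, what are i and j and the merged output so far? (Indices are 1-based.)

i=10, j=2, merged so far=[2, 4, 6, 8, 9, 10, 15, 16, 18, 19]

i=1 j=1: A[i]=2<=B[j]=16 take 2, i++
i=2 j=1: A[i]=4<=B[j]=16 take 4, i++
i=3 j=1: A[i]=6<=B[j]=16 take 6, i++
i=4 j=1: A[i]=8<=B[j]=16 take 8, i++
i=5 j=1: A[i]=9<=B[j]=16 take 9, i++
i=6 j=1: A[i]=10<=B[j]=16 take 10, i++
i=7 j=1: A[i]=15<=B[j]=16 take 15, i++
i=8 j=1: A[i]=18>B[j]=16 take 16, j++
i=8 j=2: A[i]=18<=B[j]=23 take 18, i++
i=9 j=2: A[i]=19<=B[j]=23 take 19, i++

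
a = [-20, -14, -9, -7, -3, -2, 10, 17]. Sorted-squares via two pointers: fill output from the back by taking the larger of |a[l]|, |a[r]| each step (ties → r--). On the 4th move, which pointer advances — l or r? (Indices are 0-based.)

r

[0,7] |-20|>|17| out[7]=400 → l++
[1,7] |-14|<=|17| out[6]=289 → r--
[1,6] |-14|>|10| out[5]=196 → l++
[2,6] |-9|<=|10| out[4]=100 → r--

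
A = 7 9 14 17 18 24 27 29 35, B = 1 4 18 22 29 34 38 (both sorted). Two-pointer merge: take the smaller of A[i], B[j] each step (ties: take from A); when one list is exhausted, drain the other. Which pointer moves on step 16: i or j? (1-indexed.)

[i=1,j=1] A[i]=7>B[j]=1 take 1 → j++
[i=1,j=2] A[i]=7>B[j]=4 take 4 → j++
[i=1,j=3] A[i]=7<=B[j]=18 take 7 → i++
[i=2,j=3] A[i]=9<=B[j]=18 take 9 → i++
[i=3,j=3] A[i]=14<=B[j]=18 take 14 → i++
[i=4,j=3] A[i]=17<=B[j]=18 take 17 → i++
[i=5,j=3] A[i]=18<=B[j]=18 take 18 → i++
[i=6,j=3] A[i]=24>B[j]=18 take 18 → j++
[i=6,j=4] A[i]=24>B[j]=22 take 22 → j++
[i=6,j=5] A[i]=24<=B[j]=29 take 24 → i++
[i=7,j=5] A[i]=27<=B[j]=29 take 27 → i++
[i=8,j=5] A[i]=29<=B[j]=29 take 29 → i++
[i=9,j=5] A[i]=35>B[j]=29 take 29 → j++
[i=9,j=6] A[i]=35>B[j]=34 take 34 → j++
[i=9,j=7] A[i]=35<=B[j]=38 take 35 → i++
[i=10,j=7] A done, take B[j]=38 → j++

j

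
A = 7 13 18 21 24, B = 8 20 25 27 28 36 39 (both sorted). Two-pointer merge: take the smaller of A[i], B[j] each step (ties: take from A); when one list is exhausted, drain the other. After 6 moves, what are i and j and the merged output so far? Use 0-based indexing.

i=4, j=2, merged so far=[7, 8, 13, 18, 20, 21]

[i=0,j=0] A[i]=7<=B[j]=8 take 7 → i++
[i=1,j=0] A[i]=13>B[j]=8 take 8 → j++
[i=1,j=1] A[i]=13<=B[j]=20 take 13 → i++
[i=2,j=1] A[i]=18<=B[j]=20 take 18 → i++
[i=3,j=1] A[i]=21>B[j]=20 take 20 → j++
[i=3,j=2] A[i]=21<=B[j]=25 take 21 → i++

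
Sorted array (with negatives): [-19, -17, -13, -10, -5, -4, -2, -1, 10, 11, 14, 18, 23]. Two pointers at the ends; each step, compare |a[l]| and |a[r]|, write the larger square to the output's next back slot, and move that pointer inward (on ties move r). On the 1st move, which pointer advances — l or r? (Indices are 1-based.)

[1,13] |-19|<=|23| out[13]=529 → r--

r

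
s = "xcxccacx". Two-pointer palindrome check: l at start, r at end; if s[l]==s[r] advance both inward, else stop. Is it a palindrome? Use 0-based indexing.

not a palindrome (mismatch at 2,5)

l=0 r=7: 'x'=='x', l++,r--
l=1 r=6: 'c'=='c', l++,r--
l=2 r=5: 'x'!='a', stop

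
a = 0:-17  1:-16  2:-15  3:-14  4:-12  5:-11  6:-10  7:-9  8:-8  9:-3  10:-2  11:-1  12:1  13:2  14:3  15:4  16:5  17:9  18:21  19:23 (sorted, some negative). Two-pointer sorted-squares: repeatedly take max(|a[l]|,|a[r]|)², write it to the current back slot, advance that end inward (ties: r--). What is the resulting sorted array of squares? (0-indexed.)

[1, 1, 4, 4, 9, 9, 16, 25, 64, 81, 81, 100, 121, 144, 196, 225, 256, 289, 441, 529]

[0,19] |-17|<=|23| out[19]=529 → r--
[0,18] |-17|<=|21| out[18]=441 → r--
[0,17] |-17|>|9| out[17]=289 → l++
[1,17] |-16|>|9| out[16]=256 → l++
[2,17] |-15|>|9| out[15]=225 → l++
[3,17] |-14|>|9| out[14]=196 → l++
[4,17] |-12|>|9| out[13]=144 → l++
[5,17] |-11|>|9| out[12]=121 → l++
[6,17] |-10|>|9| out[11]=100 → l++
[7,17] |-9|<=|9| out[10]=81 → r--
[7,16] |-9|>|5| out[9]=81 → l++
[8,16] |-8|>|5| out[8]=64 → l++
[9,16] |-3|<=|5| out[7]=25 → r--
[9,15] |-3|<=|4| out[6]=16 → r--
[9,14] |-3|<=|3| out[5]=9 → r--
[9,13] |-3|>|2| out[4]=9 → l++
[10,13] |-2|<=|2| out[3]=4 → r--
[10,12] |-2|>|1| out[2]=4 → l++
[11,12] |-1|<=|1| out[1]=1 → r--
[11,11] |-1|<=|-1| out[0]=1 → r--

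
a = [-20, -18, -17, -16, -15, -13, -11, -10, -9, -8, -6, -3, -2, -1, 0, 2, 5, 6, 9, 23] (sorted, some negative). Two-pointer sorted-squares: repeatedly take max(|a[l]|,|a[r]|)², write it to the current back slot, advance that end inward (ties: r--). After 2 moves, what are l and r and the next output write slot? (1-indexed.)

l=1 r=20: |-20|<=|23| out[20]=529, r--
l=1 r=19: |-20|>|9| out[19]=400, l++

l=2, r=19, next write slot=18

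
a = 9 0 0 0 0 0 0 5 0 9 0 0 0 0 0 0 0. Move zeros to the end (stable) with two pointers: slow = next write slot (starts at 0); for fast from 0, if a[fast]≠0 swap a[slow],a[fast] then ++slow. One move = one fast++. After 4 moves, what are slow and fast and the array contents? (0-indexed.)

slow=0 fast=0: a[fast]=9≠0 swap→a[0]=9, slow++,fast++
slow=1 fast=1: a[fast]=0, fast++
slow=1 fast=2: a[fast]=0, fast++
slow=1 fast=3: a[fast]=0, fast++

slow=1, fast=4, a=[9, 0, 0, 0, 0, 0, 0, 5, 0, 9, 0, 0, 0, 0, 0, 0, 0]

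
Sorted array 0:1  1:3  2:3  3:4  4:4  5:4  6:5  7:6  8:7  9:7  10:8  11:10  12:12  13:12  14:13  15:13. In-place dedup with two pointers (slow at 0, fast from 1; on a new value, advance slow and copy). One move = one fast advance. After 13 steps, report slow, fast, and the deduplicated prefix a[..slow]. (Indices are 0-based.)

slow=8, fast=14, prefix=[1, 3, 4, 5, 6, 7, 8, 10, 12]

slow=0 fast=1: a[fast]=3≠a[slow]=1 write a[1]=3, slow++,fast++
slow=1 fast=2: a[fast]=3=a[slow] dup, fast++
slow=1 fast=3: a[fast]=4≠a[slow]=3 write a[2]=4, slow++,fast++
slow=2 fast=4: a[fast]=4=a[slow] dup, fast++
slow=2 fast=5: a[fast]=4=a[slow] dup, fast++
slow=2 fast=6: a[fast]=5≠a[slow]=4 write a[3]=5, slow++,fast++
slow=3 fast=7: a[fast]=6≠a[slow]=5 write a[4]=6, slow++,fast++
slow=4 fast=8: a[fast]=7≠a[slow]=6 write a[5]=7, slow++,fast++
slow=5 fast=9: a[fast]=7=a[slow] dup, fast++
slow=5 fast=10: a[fast]=8≠a[slow]=7 write a[6]=8, slow++,fast++
slow=6 fast=11: a[fast]=10≠a[slow]=8 write a[7]=10, slow++,fast++
slow=7 fast=12: a[fast]=12≠a[slow]=10 write a[8]=12, slow++,fast++
slow=8 fast=13: a[fast]=12=a[slow] dup, fast++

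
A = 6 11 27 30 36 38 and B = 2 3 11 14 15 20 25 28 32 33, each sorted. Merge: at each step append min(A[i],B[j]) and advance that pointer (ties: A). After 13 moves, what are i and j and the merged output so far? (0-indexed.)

i=4, j=9, merged so far=[2, 3, 6, 11, 11, 14, 15, 20, 25, 27, 28, 30, 32]

[i=0,j=0] A[i]=6>B[j]=2 take 2 → j++
[i=0,j=1] A[i]=6>B[j]=3 take 3 → j++
[i=0,j=2] A[i]=6<=B[j]=11 take 6 → i++
[i=1,j=2] A[i]=11<=B[j]=11 take 11 → i++
[i=2,j=2] A[i]=27>B[j]=11 take 11 → j++
[i=2,j=3] A[i]=27>B[j]=14 take 14 → j++
[i=2,j=4] A[i]=27>B[j]=15 take 15 → j++
[i=2,j=5] A[i]=27>B[j]=20 take 20 → j++
[i=2,j=6] A[i]=27>B[j]=25 take 25 → j++
[i=2,j=7] A[i]=27<=B[j]=28 take 27 → i++
[i=3,j=7] A[i]=30>B[j]=28 take 28 → j++
[i=3,j=8] A[i]=30<=B[j]=32 take 30 → i++
[i=4,j=8] A[i]=36>B[j]=32 take 32 → j++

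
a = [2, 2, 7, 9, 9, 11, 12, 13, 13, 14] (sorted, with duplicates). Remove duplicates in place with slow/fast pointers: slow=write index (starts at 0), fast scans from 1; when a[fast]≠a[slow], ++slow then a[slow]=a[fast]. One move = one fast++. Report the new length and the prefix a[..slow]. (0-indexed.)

(s=0,f=1) a[fast]=2=a[slow] dup → fast++
(s=0,f=2) a[fast]=7≠a[slow]=2 write a[1]=7 → slow++,fast++
(s=1,f=3) a[fast]=9≠a[slow]=7 write a[2]=9 → slow++,fast++
(s=2,f=4) a[fast]=9=a[slow] dup → fast++
(s=2,f=5) a[fast]=11≠a[slow]=9 write a[3]=11 → slow++,fast++
(s=3,f=6) a[fast]=12≠a[slow]=11 write a[4]=12 → slow++,fast++
(s=4,f=7) a[fast]=13≠a[slow]=12 write a[5]=13 → slow++,fast++
(s=5,f=8) a[fast]=13=a[slow] dup → fast++
(s=5,f=9) a[fast]=14≠a[slow]=13 write a[6]=14 → slow++,fast++

length 7; prefix = [2, 7, 9, 11, 12, 13, 14]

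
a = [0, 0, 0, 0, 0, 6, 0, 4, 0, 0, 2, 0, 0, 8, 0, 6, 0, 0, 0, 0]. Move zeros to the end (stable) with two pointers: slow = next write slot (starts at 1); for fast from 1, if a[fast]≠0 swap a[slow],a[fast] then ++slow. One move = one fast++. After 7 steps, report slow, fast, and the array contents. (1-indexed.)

slow=2, fast=8, a=[6, 0, 0, 0, 0, 0, 0, 4, 0, 0, 2, 0, 0, 8, 0, 6, 0, 0, 0, 0]

(s=1,f=1) a[fast]=0 → fast++
(s=1,f=2) a[fast]=0 → fast++
(s=1,f=3) a[fast]=0 → fast++
(s=1,f=4) a[fast]=0 → fast++
(s=1,f=5) a[fast]=0 → fast++
(s=1,f=6) a[fast]=6≠0 swap→a[1]=6 → slow++,fast++
(s=2,f=7) a[fast]=0 → fast++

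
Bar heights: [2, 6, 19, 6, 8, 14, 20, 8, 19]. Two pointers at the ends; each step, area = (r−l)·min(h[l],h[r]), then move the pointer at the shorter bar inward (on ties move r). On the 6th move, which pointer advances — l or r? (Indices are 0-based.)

l

[0,8] min(2,19)*8=16 best=16 * → l++
[1,8] min(6,19)*7=42 best=42 * → l++
[2,8] min(19,19)*6=114 best=114 * → r--
[2,7] min(19,8)*5=40 best=114 → r--
[2,6] min(19,20)*4=76 best=114 → l++
[3,6] min(6,20)*3=18 best=114 → l++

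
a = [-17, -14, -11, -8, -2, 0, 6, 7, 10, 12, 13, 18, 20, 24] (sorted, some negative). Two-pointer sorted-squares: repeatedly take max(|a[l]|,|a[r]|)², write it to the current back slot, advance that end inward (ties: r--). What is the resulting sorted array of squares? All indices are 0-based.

[0, 4, 36, 49, 64, 100, 121, 144, 169, 196, 289, 324, 400, 576]

l=0 r=13: |-17|<=|24| out[13]=576, r--
l=0 r=12: |-17|<=|20| out[12]=400, r--
l=0 r=11: |-17|<=|18| out[11]=324, r--
l=0 r=10: |-17|>|13| out[10]=289, l++
l=1 r=10: |-14|>|13| out[9]=196, l++
l=2 r=10: |-11|<=|13| out[8]=169, r--
l=2 r=9: |-11|<=|12| out[7]=144, r--
l=2 r=8: |-11|>|10| out[6]=121, l++
l=3 r=8: |-8|<=|10| out[5]=100, r--
l=3 r=7: |-8|>|7| out[4]=64, l++
l=4 r=7: |-2|<=|7| out[3]=49, r--
l=4 r=6: |-2|<=|6| out[2]=36, r--
l=4 r=5: |-2|>|0| out[1]=4, l++
l=5 r=5: |0|<=|0| out[0]=0, r--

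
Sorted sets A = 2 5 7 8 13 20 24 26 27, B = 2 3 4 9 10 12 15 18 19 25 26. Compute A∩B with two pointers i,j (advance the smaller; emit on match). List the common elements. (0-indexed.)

intersection = [2, 26]

i=0 j=0: 2==2 emit, i++,j++
i=1 j=1: 5>3, j++
i=1 j=2: 5>4, j++
i=1 j=3: 5<9, i++
i=2 j=3: 7<9, i++
i=3 j=3: 8<9, i++
i=4 j=3: 13>9, j++
i=4 j=4: 13>10, j++
i=4 j=5: 13>12, j++
i=4 j=6: 13<15, i++
i=5 j=6: 20>15, j++
i=5 j=7: 20>18, j++
i=5 j=8: 20>19, j++
i=5 j=9: 20<25, i++
i=6 j=9: 24<25, i++
i=7 j=9: 26>25, j++
i=7 j=10: 26==26 emit, i++,j++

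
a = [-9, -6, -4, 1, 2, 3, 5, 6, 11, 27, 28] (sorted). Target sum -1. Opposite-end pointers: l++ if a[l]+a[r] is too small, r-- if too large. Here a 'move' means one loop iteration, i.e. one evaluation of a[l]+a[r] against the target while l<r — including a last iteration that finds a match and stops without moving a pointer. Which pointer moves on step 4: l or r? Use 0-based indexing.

l

[0,10] -9+28=19 >-1 → r--
[0,9] -9+27=18 >-1 → r--
[0,8] -9+11=2 >-1 → r--
[0,7] -9+6=-3 <-1 → l++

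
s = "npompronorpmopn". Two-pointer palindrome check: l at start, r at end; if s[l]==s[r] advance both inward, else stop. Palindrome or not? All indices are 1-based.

l=1 r=15: 'n'=='n', l++,r--
l=2 r=14: 'p'=='p', l++,r--
l=3 r=13: 'o'=='o', l++,r--
l=4 r=12: 'm'=='m', l++,r--
l=5 r=11: 'p'=='p', l++,r--
l=6 r=10: 'r'=='r', l++,r--
l=7 r=9: 'o'=='o', l++,r--

palindrome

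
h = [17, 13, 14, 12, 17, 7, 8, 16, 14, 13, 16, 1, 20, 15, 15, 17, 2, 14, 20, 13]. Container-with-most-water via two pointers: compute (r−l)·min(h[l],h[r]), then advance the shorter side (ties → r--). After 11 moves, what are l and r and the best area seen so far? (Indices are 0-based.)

l=10, r=18, best area=306

[0,19] min(17,13)*19=247 best=247 * → r--
[0,18] min(17,20)*18=306 best=306 * → l++
[1,18] min(13,20)*17=221 best=306 → l++
[2,18] min(14,20)*16=224 best=306 → l++
[3,18] min(12,20)*15=180 best=306 → l++
[4,18] min(17,20)*14=238 best=306 → l++
[5,18] min(7,20)*13=91 best=306 → l++
[6,18] min(8,20)*12=96 best=306 → l++
[7,18] min(16,20)*11=176 best=306 → l++
[8,18] min(14,20)*10=140 best=306 → l++
[9,18] min(13,20)*9=117 best=306 → l++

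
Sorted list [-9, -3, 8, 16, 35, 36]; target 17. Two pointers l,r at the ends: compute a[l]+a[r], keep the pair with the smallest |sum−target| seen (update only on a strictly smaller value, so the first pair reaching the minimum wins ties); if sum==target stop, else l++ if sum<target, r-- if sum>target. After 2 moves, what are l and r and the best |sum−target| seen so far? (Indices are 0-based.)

[0,5] -9+36=27 d=10 * → r--
[0,4] -9+35=26 d=9 * → r--

l=0, r=3, best |Δ|=9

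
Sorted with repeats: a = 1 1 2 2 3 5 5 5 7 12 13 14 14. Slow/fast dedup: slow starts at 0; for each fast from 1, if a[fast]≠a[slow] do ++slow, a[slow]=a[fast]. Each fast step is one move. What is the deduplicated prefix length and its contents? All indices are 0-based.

length 8; prefix = [1, 2, 3, 5, 7, 12, 13, 14]

slow=0 fast=1: a[fast]=1=a[slow] dup, fast++
slow=0 fast=2: a[fast]=2≠a[slow]=1 write a[1]=2, slow++,fast++
slow=1 fast=3: a[fast]=2=a[slow] dup, fast++
slow=1 fast=4: a[fast]=3≠a[slow]=2 write a[2]=3, slow++,fast++
slow=2 fast=5: a[fast]=5≠a[slow]=3 write a[3]=5, slow++,fast++
slow=3 fast=6: a[fast]=5=a[slow] dup, fast++
slow=3 fast=7: a[fast]=5=a[slow] dup, fast++
slow=3 fast=8: a[fast]=7≠a[slow]=5 write a[4]=7, slow++,fast++
slow=4 fast=9: a[fast]=12≠a[slow]=7 write a[5]=12, slow++,fast++
slow=5 fast=10: a[fast]=13≠a[slow]=12 write a[6]=13, slow++,fast++
slow=6 fast=11: a[fast]=14≠a[slow]=13 write a[7]=14, slow++,fast++
slow=7 fast=12: a[fast]=14=a[slow] dup, fast++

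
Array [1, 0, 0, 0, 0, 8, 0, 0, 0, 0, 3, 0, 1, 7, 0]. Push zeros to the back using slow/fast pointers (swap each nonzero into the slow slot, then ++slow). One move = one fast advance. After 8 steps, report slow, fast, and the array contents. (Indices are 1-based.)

slow=3, fast=9, a=[1, 8, 0, 0, 0, 0, 0, 0, 0, 0, 3, 0, 1, 7, 0]

slow=1 fast=1: a[fast]=1≠0 swap→a[1]=1, slow++,fast++
slow=2 fast=2: a[fast]=0, fast++
slow=2 fast=3: a[fast]=0, fast++
slow=2 fast=4: a[fast]=0, fast++
slow=2 fast=5: a[fast]=0, fast++
slow=2 fast=6: a[fast]=8≠0 swap→a[2]=8, slow++,fast++
slow=3 fast=7: a[fast]=0, fast++
slow=3 fast=8: a[fast]=0, fast++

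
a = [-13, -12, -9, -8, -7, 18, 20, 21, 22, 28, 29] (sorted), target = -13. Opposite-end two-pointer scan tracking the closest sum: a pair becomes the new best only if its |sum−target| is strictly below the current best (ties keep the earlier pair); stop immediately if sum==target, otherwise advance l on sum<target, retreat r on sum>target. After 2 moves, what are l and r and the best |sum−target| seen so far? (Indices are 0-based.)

l=0, r=8, best |Δ|=28

l=0 r=10: -13+29=16 d=29 *, r--
l=0 r=9: -13+28=15 d=28 *, r--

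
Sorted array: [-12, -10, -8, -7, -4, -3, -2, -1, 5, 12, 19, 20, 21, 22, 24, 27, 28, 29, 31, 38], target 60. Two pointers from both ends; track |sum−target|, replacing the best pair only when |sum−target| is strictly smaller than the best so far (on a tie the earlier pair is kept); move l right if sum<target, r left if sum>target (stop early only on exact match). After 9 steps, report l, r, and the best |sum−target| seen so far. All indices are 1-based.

[1,20] -12+38=26 d=34 * → l++
[2,20] -10+38=28 d=32 * → l++
[3,20] -8+38=30 d=30 * → l++
[4,20] -7+38=31 d=29 * → l++
[5,20] -4+38=34 d=26 * → l++
[6,20] -3+38=35 d=25 * → l++
[7,20] -2+38=36 d=24 * → l++
[8,20] -1+38=37 d=23 * → l++
[9,20] 5+38=43 d=17 * → l++

l=10, r=20, best |Δ|=17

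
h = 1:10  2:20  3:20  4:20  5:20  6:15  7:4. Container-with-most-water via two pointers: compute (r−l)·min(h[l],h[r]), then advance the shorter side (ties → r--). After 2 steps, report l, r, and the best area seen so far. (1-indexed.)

l=1 r=7: min(10,4)*6=24 best=24 *, r--
l=1 r=6: min(10,15)*5=50 best=50 *, l++

l=2, r=6, best area=50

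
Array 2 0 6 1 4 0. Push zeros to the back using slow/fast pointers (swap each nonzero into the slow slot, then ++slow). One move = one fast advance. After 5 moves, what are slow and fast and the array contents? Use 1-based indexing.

(s=1,f=1) a[fast]=2≠0 swap→a[1]=2 → slow++,fast++
(s=2,f=2) a[fast]=0 → fast++
(s=2,f=3) a[fast]=6≠0 swap→a[2]=6 → slow++,fast++
(s=3,f=4) a[fast]=1≠0 swap→a[3]=1 → slow++,fast++
(s=4,f=5) a[fast]=4≠0 swap→a[4]=4 → slow++,fast++

slow=5, fast=6, a=[2, 6, 1, 4, 0, 0]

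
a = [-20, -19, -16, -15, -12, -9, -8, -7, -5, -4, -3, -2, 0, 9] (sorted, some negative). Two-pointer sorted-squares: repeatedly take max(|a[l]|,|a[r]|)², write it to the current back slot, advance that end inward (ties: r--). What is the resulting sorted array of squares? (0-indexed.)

[0, 4, 9, 16, 25, 49, 64, 81, 81, 144, 225, 256, 361, 400]

l=0 r=13: |-20|>|9| out[13]=400, l++
l=1 r=13: |-19|>|9| out[12]=361, l++
l=2 r=13: |-16|>|9| out[11]=256, l++
l=3 r=13: |-15|>|9| out[10]=225, l++
l=4 r=13: |-12|>|9| out[9]=144, l++
l=5 r=13: |-9|<=|9| out[8]=81, r--
l=5 r=12: |-9|>|0| out[7]=81, l++
l=6 r=12: |-8|>|0| out[6]=64, l++
l=7 r=12: |-7|>|0| out[5]=49, l++
l=8 r=12: |-5|>|0| out[4]=25, l++
l=9 r=12: |-4|>|0| out[3]=16, l++
l=10 r=12: |-3|>|0| out[2]=9, l++
l=11 r=12: |-2|>|0| out[1]=4, l++
l=12 r=12: |0|<=|0| out[0]=0, r--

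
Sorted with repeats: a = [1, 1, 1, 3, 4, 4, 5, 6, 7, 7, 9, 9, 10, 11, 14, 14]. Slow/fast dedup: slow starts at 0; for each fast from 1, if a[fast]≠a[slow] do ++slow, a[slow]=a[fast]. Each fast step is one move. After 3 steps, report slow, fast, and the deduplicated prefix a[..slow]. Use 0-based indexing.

slow=1, fast=4, prefix=[1, 3]

slow=0 fast=1: a[fast]=1=a[slow] dup, fast++
slow=0 fast=2: a[fast]=1=a[slow] dup, fast++
slow=0 fast=3: a[fast]=3≠a[slow]=1 write a[1]=3, slow++,fast++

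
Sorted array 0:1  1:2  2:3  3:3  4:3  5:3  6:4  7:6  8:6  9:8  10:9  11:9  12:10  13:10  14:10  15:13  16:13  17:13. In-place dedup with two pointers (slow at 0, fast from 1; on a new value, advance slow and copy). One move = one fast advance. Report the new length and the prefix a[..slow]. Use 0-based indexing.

(s=0,f=1) a[fast]=2≠a[slow]=1 write a[1]=2 → slow++,fast++
(s=1,f=2) a[fast]=3≠a[slow]=2 write a[2]=3 → slow++,fast++
(s=2,f=3) a[fast]=3=a[slow] dup → fast++
(s=2,f=4) a[fast]=3=a[slow] dup → fast++
(s=2,f=5) a[fast]=3=a[slow] dup → fast++
(s=2,f=6) a[fast]=4≠a[slow]=3 write a[3]=4 → slow++,fast++
(s=3,f=7) a[fast]=6≠a[slow]=4 write a[4]=6 → slow++,fast++
(s=4,f=8) a[fast]=6=a[slow] dup → fast++
(s=4,f=9) a[fast]=8≠a[slow]=6 write a[5]=8 → slow++,fast++
(s=5,f=10) a[fast]=9≠a[slow]=8 write a[6]=9 → slow++,fast++
(s=6,f=11) a[fast]=9=a[slow] dup → fast++
(s=6,f=12) a[fast]=10≠a[slow]=9 write a[7]=10 → slow++,fast++
(s=7,f=13) a[fast]=10=a[slow] dup → fast++
(s=7,f=14) a[fast]=10=a[slow] dup → fast++
(s=7,f=15) a[fast]=13≠a[slow]=10 write a[8]=13 → slow++,fast++
(s=8,f=16) a[fast]=13=a[slow] dup → fast++
(s=8,f=17) a[fast]=13=a[slow] dup → fast++

length 9; prefix = [1, 2, 3, 4, 6, 8, 9, 10, 13]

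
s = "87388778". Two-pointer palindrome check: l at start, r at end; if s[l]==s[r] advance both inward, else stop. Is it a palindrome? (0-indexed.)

[0,7] '8'=='8' → l++,r--
[1,6] '7'=='7' → l++,r--
[2,5] '3'!='7' → stop

not a palindrome (mismatch at 2,5)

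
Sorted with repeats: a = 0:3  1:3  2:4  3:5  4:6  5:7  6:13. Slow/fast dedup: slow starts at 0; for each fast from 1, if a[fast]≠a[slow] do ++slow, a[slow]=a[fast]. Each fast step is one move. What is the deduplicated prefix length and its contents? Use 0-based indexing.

(s=0,f=1) a[fast]=3=a[slow] dup → fast++
(s=0,f=2) a[fast]=4≠a[slow]=3 write a[1]=4 → slow++,fast++
(s=1,f=3) a[fast]=5≠a[slow]=4 write a[2]=5 → slow++,fast++
(s=2,f=4) a[fast]=6≠a[slow]=5 write a[3]=6 → slow++,fast++
(s=3,f=5) a[fast]=7≠a[slow]=6 write a[4]=7 → slow++,fast++
(s=4,f=6) a[fast]=13≠a[slow]=7 write a[5]=13 → slow++,fast++

length 6; prefix = [3, 4, 5, 6, 7, 13]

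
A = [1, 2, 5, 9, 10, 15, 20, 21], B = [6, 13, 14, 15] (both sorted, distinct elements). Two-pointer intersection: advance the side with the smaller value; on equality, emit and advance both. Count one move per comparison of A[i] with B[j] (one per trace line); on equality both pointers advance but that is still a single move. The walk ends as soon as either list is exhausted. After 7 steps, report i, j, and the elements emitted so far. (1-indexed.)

[i=1,j=1] 1<6 → i++
[i=2,j=1] 2<6 → i++
[i=3,j=1] 5<6 → i++
[i=4,j=1] 9>6 → j++
[i=4,j=2] 9<13 → i++
[i=5,j=2] 10<13 → i++
[i=6,j=2] 15>13 → j++

i=6, j=3, emitted=[]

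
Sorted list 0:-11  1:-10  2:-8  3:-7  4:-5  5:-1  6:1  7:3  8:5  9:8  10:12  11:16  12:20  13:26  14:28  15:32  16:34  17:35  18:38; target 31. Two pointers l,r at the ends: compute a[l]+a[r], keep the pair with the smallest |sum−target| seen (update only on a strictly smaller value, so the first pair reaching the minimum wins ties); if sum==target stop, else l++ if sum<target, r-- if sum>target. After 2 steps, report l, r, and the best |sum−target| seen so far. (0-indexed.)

l=0 r=18: -11+38=27 d=4 *, l++
l=1 r=18: -10+38=28 d=3 *, l++

l=2, r=18, best |Δ|=3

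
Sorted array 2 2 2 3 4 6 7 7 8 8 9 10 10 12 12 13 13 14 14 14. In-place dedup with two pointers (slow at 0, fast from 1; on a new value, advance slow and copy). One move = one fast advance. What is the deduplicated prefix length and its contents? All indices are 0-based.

slow=0 fast=1: a[fast]=2=a[slow] dup, fast++
slow=0 fast=2: a[fast]=2=a[slow] dup, fast++
slow=0 fast=3: a[fast]=3≠a[slow]=2 write a[1]=3, slow++,fast++
slow=1 fast=4: a[fast]=4≠a[slow]=3 write a[2]=4, slow++,fast++
slow=2 fast=5: a[fast]=6≠a[slow]=4 write a[3]=6, slow++,fast++
slow=3 fast=6: a[fast]=7≠a[slow]=6 write a[4]=7, slow++,fast++
slow=4 fast=7: a[fast]=7=a[slow] dup, fast++
slow=4 fast=8: a[fast]=8≠a[slow]=7 write a[5]=8, slow++,fast++
slow=5 fast=9: a[fast]=8=a[slow] dup, fast++
slow=5 fast=10: a[fast]=9≠a[slow]=8 write a[6]=9, slow++,fast++
slow=6 fast=11: a[fast]=10≠a[slow]=9 write a[7]=10, slow++,fast++
slow=7 fast=12: a[fast]=10=a[slow] dup, fast++
slow=7 fast=13: a[fast]=12≠a[slow]=10 write a[8]=12, slow++,fast++
slow=8 fast=14: a[fast]=12=a[slow] dup, fast++
slow=8 fast=15: a[fast]=13≠a[slow]=12 write a[9]=13, slow++,fast++
slow=9 fast=16: a[fast]=13=a[slow] dup, fast++
slow=9 fast=17: a[fast]=14≠a[slow]=13 write a[10]=14, slow++,fast++
slow=10 fast=18: a[fast]=14=a[slow] dup, fast++
slow=10 fast=19: a[fast]=14=a[slow] dup, fast++

length 11; prefix = [2, 3, 4, 6, 7, 8, 9, 10, 12, 13, 14]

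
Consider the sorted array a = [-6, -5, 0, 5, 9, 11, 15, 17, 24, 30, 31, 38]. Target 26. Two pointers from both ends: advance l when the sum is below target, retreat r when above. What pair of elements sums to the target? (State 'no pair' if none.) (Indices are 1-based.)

[1,12] -6+38=32 >26 → r--
[1,11] -6+31=25 <26 → l++
[2,11] -5+31=26 → found

(-5, 31)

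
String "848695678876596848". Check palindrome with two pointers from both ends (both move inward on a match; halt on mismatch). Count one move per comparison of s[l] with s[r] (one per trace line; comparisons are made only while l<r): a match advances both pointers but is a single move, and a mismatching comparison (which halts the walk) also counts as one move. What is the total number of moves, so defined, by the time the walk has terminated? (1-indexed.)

9 moves

l=1 r=18: '8'=='8', l++,r--
l=2 r=17: '4'=='4', l++,r--
l=3 r=16: '8'=='8', l++,r--
l=4 r=15: '6'=='6', l++,r--
l=5 r=14: '9'=='9', l++,r--
l=6 r=13: '5'=='5', l++,r--
l=7 r=12: '6'=='6', l++,r--
l=8 r=11: '7'=='7', l++,r--
l=9 r=10: '8'=='8', l++,r--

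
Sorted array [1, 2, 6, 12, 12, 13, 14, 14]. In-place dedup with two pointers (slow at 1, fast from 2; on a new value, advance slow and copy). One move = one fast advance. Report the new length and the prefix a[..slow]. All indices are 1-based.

length 6; prefix = [1, 2, 6, 12, 13, 14]

(s=1,f=2) a[fast]=2≠a[slow]=1 write a[2]=2 → slow++,fast++
(s=2,f=3) a[fast]=6≠a[slow]=2 write a[3]=6 → slow++,fast++
(s=3,f=4) a[fast]=12≠a[slow]=6 write a[4]=12 → slow++,fast++
(s=4,f=5) a[fast]=12=a[slow] dup → fast++
(s=4,f=6) a[fast]=13≠a[slow]=12 write a[5]=13 → slow++,fast++
(s=5,f=7) a[fast]=14≠a[slow]=13 write a[6]=14 → slow++,fast++
(s=6,f=8) a[fast]=14=a[slow] dup → fast++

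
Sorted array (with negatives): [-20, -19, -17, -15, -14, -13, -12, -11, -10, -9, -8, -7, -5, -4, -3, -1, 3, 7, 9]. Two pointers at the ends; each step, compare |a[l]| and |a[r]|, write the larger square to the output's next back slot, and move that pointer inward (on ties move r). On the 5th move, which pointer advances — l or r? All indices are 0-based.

l

[0,18] |-20|>|9| out[18]=400 → l++
[1,18] |-19|>|9| out[17]=361 → l++
[2,18] |-17|>|9| out[16]=289 → l++
[3,18] |-15|>|9| out[15]=225 → l++
[4,18] |-14|>|9| out[14]=196 → l++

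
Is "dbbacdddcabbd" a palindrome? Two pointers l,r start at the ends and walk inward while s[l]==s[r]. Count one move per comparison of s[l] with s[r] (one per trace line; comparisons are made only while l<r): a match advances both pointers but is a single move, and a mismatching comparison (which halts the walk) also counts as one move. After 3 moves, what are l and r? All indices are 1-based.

[1,13] 'd'=='d' → l++,r--
[2,12] 'b'=='b' → l++,r--
[3,11] 'b'=='b' → l++,r--

l=4, r=10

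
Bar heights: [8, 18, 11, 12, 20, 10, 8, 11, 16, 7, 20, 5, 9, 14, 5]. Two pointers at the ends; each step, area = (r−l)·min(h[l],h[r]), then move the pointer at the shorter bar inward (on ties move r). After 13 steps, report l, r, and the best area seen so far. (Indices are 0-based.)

l=4, r=5, best area=168

l=0 r=14: min(8,5)*14=70 best=70 *, r--
l=0 r=13: min(8,14)*13=104 best=104 *, l++
l=1 r=13: min(18,14)*12=168 best=168 *, r--
l=1 r=12: min(18,9)*11=99 best=168, r--
l=1 r=11: min(18,5)*10=50 best=168, r--
l=1 r=10: min(18,20)*9=162 best=168, l++
l=2 r=10: min(11,20)*8=88 best=168, l++
l=3 r=10: min(12,20)*7=84 best=168, l++
l=4 r=10: min(20,20)*6=120 best=168, r--
l=4 r=9: min(20,7)*5=35 best=168, r--
l=4 r=8: min(20,16)*4=64 best=168, r--
l=4 r=7: min(20,11)*3=33 best=168, r--
l=4 r=6: min(20,8)*2=16 best=168, r--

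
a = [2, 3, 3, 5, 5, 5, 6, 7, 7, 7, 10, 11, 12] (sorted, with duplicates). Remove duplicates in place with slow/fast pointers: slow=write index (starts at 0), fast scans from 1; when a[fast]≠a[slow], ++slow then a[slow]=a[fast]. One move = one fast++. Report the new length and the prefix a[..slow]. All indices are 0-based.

(s=0,f=1) a[fast]=3≠a[slow]=2 write a[1]=3 → slow++,fast++
(s=1,f=2) a[fast]=3=a[slow] dup → fast++
(s=1,f=3) a[fast]=5≠a[slow]=3 write a[2]=5 → slow++,fast++
(s=2,f=4) a[fast]=5=a[slow] dup → fast++
(s=2,f=5) a[fast]=5=a[slow] dup → fast++
(s=2,f=6) a[fast]=6≠a[slow]=5 write a[3]=6 → slow++,fast++
(s=3,f=7) a[fast]=7≠a[slow]=6 write a[4]=7 → slow++,fast++
(s=4,f=8) a[fast]=7=a[slow] dup → fast++
(s=4,f=9) a[fast]=7=a[slow] dup → fast++
(s=4,f=10) a[fast]=10≠a[slow]=7 write a[5]=10 → slow++,fast++
(s=5,f=11) a[fast]=11≠a[slow]=10 write a[6]=11 → slow++,fast++
(s=6,f=12) a[fast]=12≠a[slow]=11 write a[7]=12 → slow++,fast++

length 8; prefix = [2, 3, 5, 6, 7, 10, 11, 12]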